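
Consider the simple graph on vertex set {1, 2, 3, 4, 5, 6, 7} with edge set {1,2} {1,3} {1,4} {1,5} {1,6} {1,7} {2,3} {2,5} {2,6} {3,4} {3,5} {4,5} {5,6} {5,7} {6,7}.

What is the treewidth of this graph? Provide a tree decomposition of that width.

Treewidth 3.
One such decomposition:
Bags: B1 = {1, 2, 3, 5}  B2 = {1, 2, 5, 6}  B3 = {1, 5, 6, 7}  B4 = {1, 3, 4, 5}
Tree: B1–B2, B2–B3, B1–B4

The largest bag has 4 vertices, giving width 3; this decomposition certifies tw(G) ≤ 3. For the lower bound, the 4 vertices {1, 2, 3, 5} are pairwise adjacent, and any tree decomposition puts a clique entirely inside one bag — forcing width ≥ 3. Hence tw(G) = 3 exactly.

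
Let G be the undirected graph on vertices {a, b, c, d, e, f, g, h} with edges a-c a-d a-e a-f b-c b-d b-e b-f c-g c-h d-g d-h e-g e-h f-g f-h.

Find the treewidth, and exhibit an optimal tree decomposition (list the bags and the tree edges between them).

Treewidth 4.
Bags: B1 = {a, b, e, g, h}  B2 = {a, b, d, g, h}  B3 = {a, b, c, g, h}  B4 = {a, b, f, g, h}
Tree: B1–B2, B2–B3, B3–B4

The largest bag has 5 vertices, giving width 4; this decomposition certifies tw(G) ≤ 4. For the lower bound: the 5 vertex sets {e,h}, {b,d}, {c,g}, {a}, {f} are disjoint, each induces a connected subgraph, and every pair is joined by at least one edge of G. Contracting each set to a single vertex therefore yields K_{5} as a minor, and since treewidth is minor-monotone, tw(G) ≥ tw(K_{5}) = 4. Combining the bounds, tw(G) = 4.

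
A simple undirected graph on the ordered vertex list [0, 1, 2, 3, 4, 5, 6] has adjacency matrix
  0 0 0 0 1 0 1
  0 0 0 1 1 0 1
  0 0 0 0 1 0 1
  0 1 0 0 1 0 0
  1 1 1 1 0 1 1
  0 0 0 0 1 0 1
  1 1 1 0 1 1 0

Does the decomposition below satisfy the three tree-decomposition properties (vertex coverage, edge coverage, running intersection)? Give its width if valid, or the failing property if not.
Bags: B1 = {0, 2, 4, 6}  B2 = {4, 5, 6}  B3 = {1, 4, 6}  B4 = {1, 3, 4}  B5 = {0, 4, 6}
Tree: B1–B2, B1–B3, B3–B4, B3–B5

No — bags containing vertex 0 are not connected in the tree.

A tree decomposition must satisfy three properties: every vertex lies in some bag; for every edge, both endpoints lie together in some bag; and for every vertex, the bags containing it form a connected subtree. Here bags containing vertex 0 are not connected in the tree, so the decomposition is invalid.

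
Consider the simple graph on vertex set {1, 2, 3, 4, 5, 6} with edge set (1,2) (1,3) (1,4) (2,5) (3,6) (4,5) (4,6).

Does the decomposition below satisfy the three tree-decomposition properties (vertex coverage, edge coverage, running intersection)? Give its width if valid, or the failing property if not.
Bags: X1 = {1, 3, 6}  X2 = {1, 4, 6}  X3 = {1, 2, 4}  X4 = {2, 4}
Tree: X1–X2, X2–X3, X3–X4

A tree decomposition must satisfy three properties: every vertex lies in some bag; for every edge, both endpoints lie together in some bag; and for every vertex, the bags containing it form a connected subtree. Here vertex 5 appears in no bag, so the decomposition is invalid.

No — vertex 5 appears in no bag.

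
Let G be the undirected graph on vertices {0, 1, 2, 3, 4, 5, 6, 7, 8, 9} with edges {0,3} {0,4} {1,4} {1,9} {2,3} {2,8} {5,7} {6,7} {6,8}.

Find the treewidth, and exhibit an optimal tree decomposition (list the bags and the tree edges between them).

The largest bag has 2 vertices, giving width 1; this decomposition certifies tw(G) ≤ 1. Since G has at least one edge (e.g. 9–1), it is not an edgeless graph, so tw(G) ≥ 1. The upper and lower bounds meet at 1, so that is the treewidth.

Treewidth 1.
One optimal decomposition is:
Bags: B1 = {1, 9}  B2 = {1, 4}  B3 = {0, 4}  B4 = {0, 3}  B5 = {2, 3}  B6 = {2, 8}  B7 = {6, 8}  B8 = {6, 7}  B9 = {5, 7}
Tree: B1–B2, B2–B3, B3–B4, B4–B5, B5–B6, B6–B7, B7–B8, B8–B9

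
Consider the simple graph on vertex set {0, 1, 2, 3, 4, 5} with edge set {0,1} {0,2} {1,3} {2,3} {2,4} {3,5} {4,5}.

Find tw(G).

2

A width-2 tree decomposition is:
Bags: B1 = {3, 4, 5}  B2 = {2, 3, 4}  B3 = {1, 2, 3}  B4 = {0, 1, 2}
Tree: B1–B2, B2–B3, B3–B4
Each bag holds 3 vertices, so the decomposition has width 2, which upper-bounds the treewidth. The edges 5–4–2–3–5 form a cycle, so G is not a tree and its treewidth is at least 2. Combining the bounds, tw(G) = 2.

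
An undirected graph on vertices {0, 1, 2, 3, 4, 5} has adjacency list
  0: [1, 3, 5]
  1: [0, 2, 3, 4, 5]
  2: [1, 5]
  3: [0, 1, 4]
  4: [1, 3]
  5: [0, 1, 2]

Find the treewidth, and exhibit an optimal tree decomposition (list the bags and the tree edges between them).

Treewidth 2.
One such decomposition:
Bags: B1 = {1, 2, 5}  B2 = {0, 1, 5}  B3 = {0, 1, 3}  B4 = {1, 3, 4}
Tree: B1–B2, B2–B3, B3–B4

Every bag has size at most 3, so the width is 3 − 1 = 2 and tw(G) ≤ 2. Conversely, {0, 1, 3} is a clique of size 3, and the vertices of any clique must share a bag in every tree decomposition; so some bag has ≥ 3 vertices and tw(G) ≥ 2. Therefore the treewidth is 2.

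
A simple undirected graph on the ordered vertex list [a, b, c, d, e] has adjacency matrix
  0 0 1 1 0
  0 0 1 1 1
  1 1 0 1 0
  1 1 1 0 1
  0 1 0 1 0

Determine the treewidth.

A width-2 tree decomposition is:
Bags: B1 = {b, c, d}  B2 = {b, d, e}  B3 = {a, c, d}
Tree: B1–B2, B1–B3
Every bag has size at most 3, so the width is 3 − 1 = 2 and tw(G) ≤ 2. Conversely, {b, d, e} is a clique of size 3, and the vertices of any clique must share a bag in every tree decomposition; so some bag has ≥ 3 vertices and tw(G) ≥ 2. Therefore the treewidth is 2.

2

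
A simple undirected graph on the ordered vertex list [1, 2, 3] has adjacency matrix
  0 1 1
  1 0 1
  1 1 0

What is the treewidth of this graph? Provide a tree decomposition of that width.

With just one bag of size 3, the width is 3 − 1 = 2, so tw(G) ≤ 2. For the lower bound, the 3 vertices {1, 2, 3} are pairwise adjacent, and any tree decomposition puts a clique entirely inside one bag — forcing width ≥ 2. Therefore the treewidth is 2.

Treewidth 2.
One optimal decomposition is:
Bags: B1 = {1, 2, 3}
Tree: (single bag)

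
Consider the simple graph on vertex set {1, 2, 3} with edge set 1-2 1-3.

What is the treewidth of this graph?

1

A width-1 tree decomposition is:
Bags: B1 = {1, 2}  B2 = {1, 3}
Tree: B1–B2
Every bag has size at most 2, so the width is 2 − 1 = 1 and tw(G) ≤ 1. Since G has at least one edge (e.g. 2–1), it is not an edgeless graph, so tw(G) ≥ 1. Therefore the treewidth is 1.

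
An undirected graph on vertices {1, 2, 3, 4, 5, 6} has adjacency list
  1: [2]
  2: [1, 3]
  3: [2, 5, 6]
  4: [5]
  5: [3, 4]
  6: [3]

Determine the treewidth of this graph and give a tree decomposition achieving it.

The largest bag has 2 vertices, giving width 1; this decomposition certifies tw(G) ≤ 1. Since G has at least one edge (e.g. 3–6), it is not an edgeless graph, so tw(G) ≥ 1. Combining the bounds, tw(G) = 1.

Treewidth 1.
Bags: B1 = {3, 6}  B2 = {3, 5}  B3 = {4, 5}  B4 = {2, 3}  B5 = {1, 2}
Tree: B1–B2, B2–B3, B1–B4, B4–B5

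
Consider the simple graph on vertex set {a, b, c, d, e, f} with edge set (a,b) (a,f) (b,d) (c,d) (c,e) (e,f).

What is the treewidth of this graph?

2

A width-2 tree decomposition is:
Bags: B1 = {a, e, f}  B2 = {a, b, e}  B3 = {b, d, e}  B4 = {c, d, e}
Tree: B1–B2, B2–B3, B3–B4
The largest bag has 3 vertices, giving width 2; this decomposition certifies tw(G) ≤ 2. Since e–f–a–b–d–c–e is a cycle in G, G is not acyclic. Forests are exactly the graphs of treewidth ≤ 1, so tw(G) ≥ 2. The upper and lower bounds meet at 2, so that is the treewidth.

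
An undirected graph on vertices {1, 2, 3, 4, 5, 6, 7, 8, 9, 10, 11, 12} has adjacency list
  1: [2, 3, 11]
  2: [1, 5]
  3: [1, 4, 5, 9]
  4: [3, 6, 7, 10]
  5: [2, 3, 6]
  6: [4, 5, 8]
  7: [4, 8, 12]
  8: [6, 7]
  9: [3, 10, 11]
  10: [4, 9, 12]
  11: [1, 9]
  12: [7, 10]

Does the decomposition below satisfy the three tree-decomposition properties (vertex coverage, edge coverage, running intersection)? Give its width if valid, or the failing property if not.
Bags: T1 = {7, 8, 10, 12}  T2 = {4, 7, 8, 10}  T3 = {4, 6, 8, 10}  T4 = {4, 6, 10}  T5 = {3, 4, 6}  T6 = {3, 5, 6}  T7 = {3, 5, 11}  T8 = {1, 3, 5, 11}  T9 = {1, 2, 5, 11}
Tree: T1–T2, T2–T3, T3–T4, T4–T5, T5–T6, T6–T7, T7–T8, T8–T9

No — vertex 9 appears in no bag.

A tree decomposition must satisfy three properties: every vertex lies in some bag; for every edge, both endpoints lie together in some bag; and for every vertex, the bags containing it form a connected subtree. Here vertex 9 appears in no bag, so the decomposition is invalid.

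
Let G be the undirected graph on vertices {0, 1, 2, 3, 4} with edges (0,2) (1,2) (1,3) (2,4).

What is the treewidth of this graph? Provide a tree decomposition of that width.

The largest bag has 2 vertices, giving width 1; this decomposition certifies tw(G) ≤ 1. Any graph with an edge has treewidth ≥ 1, and G has the edge 2–0. Hence tw(G) = 1 exactly.

Treewidth 1.
Bags: B1 = {0, 2}  B2 = {1, 2}  B3 = {1, 3}  B4 = {2, 4}
Tree: B1–B2, B2–B3, B2–B4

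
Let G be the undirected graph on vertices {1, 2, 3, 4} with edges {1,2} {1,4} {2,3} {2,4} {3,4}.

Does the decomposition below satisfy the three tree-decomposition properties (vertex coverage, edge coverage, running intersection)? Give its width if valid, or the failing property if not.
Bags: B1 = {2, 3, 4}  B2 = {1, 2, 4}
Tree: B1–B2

Vertex coverage: the bags together contain {1, 2, 3, 4}, the full vertex set. Edge coverage: each edge of G has both endpoints in at least one bag. Running intersection: for every vertex, the bags containing it form a connected subtree. All three properties hold, so this is a valid tree decomposition of width max|bag| − 1 = 2, and hence tw(G) ≤ 2.

Yes; width 2.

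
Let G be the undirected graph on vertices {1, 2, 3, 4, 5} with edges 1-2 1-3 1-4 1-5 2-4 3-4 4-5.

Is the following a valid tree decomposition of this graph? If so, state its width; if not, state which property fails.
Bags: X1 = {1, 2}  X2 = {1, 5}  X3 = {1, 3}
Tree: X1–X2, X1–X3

No — vertex 4 appears in no bag.

A tree decomposition must satisfy three properties: every vertex lies in some bag; for every edge, both endpoints lie together in some bag; and for every vertex, the bags containing it form a connected subtree. Here vertex 4 appears in no bag, so the decomposition is invalid.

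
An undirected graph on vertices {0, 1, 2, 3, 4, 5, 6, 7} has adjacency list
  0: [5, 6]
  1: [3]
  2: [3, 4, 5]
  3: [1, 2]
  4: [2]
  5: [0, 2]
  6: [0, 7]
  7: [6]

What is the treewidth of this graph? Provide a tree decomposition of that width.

Treewidth 1.
One optimal decomposition is:
Bags: B1 = {0, 5}  B2 = {2, 5}  B3 = {0, 6}  B4 = {2, 4}  B5 = {6, 7}  B6 = {2, 3}  B7 = {1, 3}
Tree: B1–B2, B1–B3, B2–B4, B3–B5, B2–B6, B6–B7

The largest bag has 2 vertices, giving width 1; this decomposition certifies tw(G) ≤ 1. Any graph with an edge has treewidth ≥ 1, and G has the edge 0–5. Therefore the treewidth is 1.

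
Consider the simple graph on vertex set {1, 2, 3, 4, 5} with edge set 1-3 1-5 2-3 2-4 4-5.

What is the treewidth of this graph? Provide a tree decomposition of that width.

Treewidth 2.
One such decomposition:
Bags: B1 = {1, 3, 5}  B2 = {2, 3, 5}  B3 = {2, 4, 5}
Tree: B1–B2, B2–B3

Every bag has size at most 3, so the width is 3 − 1 = 2 and tw(G) ≤ 2. Since 5–1–3–2–4–5 is a cycle in G, G is not acyclic. Forests are exactly the graphs of treewidth ≤ 1, so tw(G) ≥ 2. The upper and lower bounds meet at 2, so that is the treewidth.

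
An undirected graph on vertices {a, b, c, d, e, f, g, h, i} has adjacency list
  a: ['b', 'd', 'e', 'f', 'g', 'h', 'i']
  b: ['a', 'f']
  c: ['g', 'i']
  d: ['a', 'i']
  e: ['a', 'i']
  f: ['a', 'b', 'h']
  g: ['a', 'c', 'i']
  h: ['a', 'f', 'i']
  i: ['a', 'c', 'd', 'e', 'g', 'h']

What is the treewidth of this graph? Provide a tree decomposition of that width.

Every bag has size at most 3, so the width is 3 − 1 = 2 and tw(G) ≤ 2. Conversely, {c, g, i} is a clique of size 3, and the vertices of any clique must share a bag in every tree decomposition; so some bag has ≥ 3 vertices and tw(G) ≥ 2. Combining the bounds, tw(G) = 2.

Treewidth 2.
One optimal decomposition is:
Bags: B1 = {a, d, i}  B2 = {a, g, i}  B3 = {a, h, i}  B4 = {a, e, i}  B5 = {a, f, h}  B6 = {a, b, f}  B7 = {c, g, i}
Tree: B1–B2, B1–B3, B3–B4, B3–B5, B5–B6, B2–B7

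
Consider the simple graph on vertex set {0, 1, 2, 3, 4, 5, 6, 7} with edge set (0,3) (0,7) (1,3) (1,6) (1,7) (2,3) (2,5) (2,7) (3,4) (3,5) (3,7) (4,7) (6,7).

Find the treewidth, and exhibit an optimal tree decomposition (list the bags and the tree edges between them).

The largest bag has 3 vertices, giving width 2; this decomposition certifies tw(G) ≤ 2. For the lower bound, the 3 vertices {2, 3, 5} are pairwise adjacent, and any tree decomposition puts a clique entirely inside one bag — forcing width ≥ 2. Combining the bounds, tw(G) = 2.

Treewidth 2.
Bags: B1 = {2, 3, 7}  B2 = {0, 3, 7}  B3 = {2, 3, 5}  B4 = {1, 3, 7}  B5 = {3, 4, 7}  B6 = {1, 6, 7}
Tree: B1–B2, B1–B3, B2–B4, B1–B5, B4–B6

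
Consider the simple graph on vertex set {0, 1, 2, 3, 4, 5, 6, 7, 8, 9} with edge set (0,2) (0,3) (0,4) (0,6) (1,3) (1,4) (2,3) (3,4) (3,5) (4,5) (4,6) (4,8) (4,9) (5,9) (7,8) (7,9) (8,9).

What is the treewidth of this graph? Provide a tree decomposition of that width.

The largest bag has 3 vertices, giving width 2; this decomposition certifies tw(G) ≤ 2. For the lower bound, the 3 vertices {0, 2, 3} are pairwise adjacent, and any tree decomposition puts a clique entirely inside one bag — forcing width ≥ 2. Hence tw(G) = 2 exactly.

Treewidth 2.
One such decomposition:
Bags: B1 = {1, 3, 4}  B2 = {0, 3, 4}  B3 = {3, 4, 5}  B4 = {4, 5, 9}  B5 = {4, 8, 9}  B6 = {0, 4, 6}  B7 = {7, 8, 9}  B8 = {0, 2, 3}
Tree: B1–B2, B2–B3, B3–B4, B4–B5, B2–B6, B5–B7, B2–B8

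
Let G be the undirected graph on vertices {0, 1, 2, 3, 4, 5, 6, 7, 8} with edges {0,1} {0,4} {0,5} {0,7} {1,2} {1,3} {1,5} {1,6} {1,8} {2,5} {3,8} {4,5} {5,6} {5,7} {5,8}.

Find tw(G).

A width-2 tree decomposition is:
Bags: B1 = {1, 5, 8}  B2 = {0, 1, 5}  B3 = {1, 5, 6}  B4 = {1, 2, 5}  B5 = {0, 5, 7}  B6 = {1, 3, 8}  B7 = {0, 4, 5}
Tree: B1–B2, B2–B3, B3–B4, B2–B5, B1–B6, B2–B7
Each bag holds 3 vertices, so the decomposition has width 2, which upper-bounds the treewidth. On the other hand G contains the 3-clique {1, 3, 8}. A clique must lie in a single bag of any decomposition, so no decomposition can have width below 2. Therefore the treewidth is 2.

2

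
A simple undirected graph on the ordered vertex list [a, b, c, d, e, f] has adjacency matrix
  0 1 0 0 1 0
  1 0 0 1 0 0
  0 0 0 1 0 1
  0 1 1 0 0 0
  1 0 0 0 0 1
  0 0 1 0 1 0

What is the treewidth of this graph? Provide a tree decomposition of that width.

The largest bag has 3 vertices, giving width 2; this decomposition certifies tw(G) ≤ 2. For the lower bound, G contains the cycle f–e–a–b–d–c–f, so G is not a forest; only forests have treewidth ≤ 1, hence tw(G) ≥ 2. Therefore the treewidth is 2.

Treewidth 2.
Bags: B1 = {a, e, f}  B2 = {a, b, f}  B3 = {b, d, f}  B4 = {c, d, f}
Tree: B1–B2, B2–B3, B3–B4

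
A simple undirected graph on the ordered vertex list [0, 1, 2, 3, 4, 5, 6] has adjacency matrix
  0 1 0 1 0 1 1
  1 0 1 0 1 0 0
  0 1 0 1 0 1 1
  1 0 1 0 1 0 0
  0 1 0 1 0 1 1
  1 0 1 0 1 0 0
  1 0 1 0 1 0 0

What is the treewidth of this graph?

3

A width-3 tree decomposition is:
Bags: B1 = {0, 2, 3, 4}  B2 = {0, 2, 4, 6}  B3 = {0, 1, 2, 4}  B4 = {0, 2, 4, 5}
Tree: B1–B2, B2–B3, B3–B4
Each bag holds 4 vertices, so the decomposition has width 3, which upper-bounds the treewidth. For the lower bound: the 4 vertex sets {2,3}, {4,6}, {0}, {1} are disjoint, each induces a connected subgraph, and every pair is joined by at least one edge of G. Contracting each set to a single vertex therefore yields K_{4} as a minor, and since treewidth is minor-monotone, tw(G) ≥ tw(K_{4}) = 3. Combining the bounds, tw(G) = 3.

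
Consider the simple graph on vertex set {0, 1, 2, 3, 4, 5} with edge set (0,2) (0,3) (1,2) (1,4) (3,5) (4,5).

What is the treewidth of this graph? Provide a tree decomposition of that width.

Treewidth 2.
One such decomposition:
Bags: B1 = {1, 4, 5}  B2 = {1, 2, 5}  B3 = {0, 2, 5}  B4 = {0, 3, 5}
Tree: B1–B2, B2–B3, B3–B4

The largest bag has 3 vertices, giving width 2; this decomposition certifies tw(G) ≤ 2. Since 5–4–1–2–0–3–5 is a cycle in G, G is not acyclic. Forests are exactly the graphs of treewidth ≤ 1, so tw(G) ≥ 2. The upper and lower bounds meet at 2, so that is the treewidth.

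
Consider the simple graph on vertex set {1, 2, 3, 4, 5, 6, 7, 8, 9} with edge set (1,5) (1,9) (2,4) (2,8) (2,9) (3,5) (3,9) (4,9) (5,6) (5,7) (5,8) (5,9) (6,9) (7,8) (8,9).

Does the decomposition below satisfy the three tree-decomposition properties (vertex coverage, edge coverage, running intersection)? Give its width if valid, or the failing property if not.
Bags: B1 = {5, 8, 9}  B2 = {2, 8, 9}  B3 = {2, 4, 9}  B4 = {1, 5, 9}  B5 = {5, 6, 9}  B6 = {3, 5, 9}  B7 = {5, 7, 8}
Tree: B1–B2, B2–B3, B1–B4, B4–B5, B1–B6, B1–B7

Yes; width 2.

Checking the three conditions: (i) the bags cover all of {1, 2, 3, 4, 5, 6, 7, 8, 9}; (ii) for each edge, some bag contains both endpoints; (iii) the bags containing any fixed vertex form a subtree. All hold, so the decomposition is valid with width 3 − 1 = 2.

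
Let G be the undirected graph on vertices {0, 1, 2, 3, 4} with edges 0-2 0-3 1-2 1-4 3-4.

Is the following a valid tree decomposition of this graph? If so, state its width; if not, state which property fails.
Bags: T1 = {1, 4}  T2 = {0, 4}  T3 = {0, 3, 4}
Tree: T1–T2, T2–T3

A tree decomposition must satisfy three properties: every vertex lies in some bag; for every edge, both endpoints lie together in some bag; and for every vertex, the bags containing it form a connected subtree. Here vertex 2 appears in no bag, so the decomposition is invalid.

No — vertex 2 appears in no bag.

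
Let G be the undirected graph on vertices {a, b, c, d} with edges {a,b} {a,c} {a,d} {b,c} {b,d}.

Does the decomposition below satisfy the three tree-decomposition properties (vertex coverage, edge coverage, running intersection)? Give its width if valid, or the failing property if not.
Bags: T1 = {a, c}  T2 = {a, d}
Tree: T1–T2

No — vertex b appears in no bag.

A tree decomposition must satisfy three properties: every vertex lies in some bag; for every edge, both endpoints lie together in some bag; and for every vertex, the bags containing it form a connected subtree. Here vertex b appears in no bag, so the decomposition is invalid.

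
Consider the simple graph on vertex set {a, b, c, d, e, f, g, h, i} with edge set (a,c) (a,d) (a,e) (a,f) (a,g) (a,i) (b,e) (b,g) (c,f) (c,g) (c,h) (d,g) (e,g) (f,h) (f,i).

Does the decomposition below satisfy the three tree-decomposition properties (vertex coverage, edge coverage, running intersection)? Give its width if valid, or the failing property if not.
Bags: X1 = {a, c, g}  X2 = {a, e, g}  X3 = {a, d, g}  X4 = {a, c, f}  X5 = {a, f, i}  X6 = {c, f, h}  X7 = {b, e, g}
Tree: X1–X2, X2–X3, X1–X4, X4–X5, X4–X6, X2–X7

Yes; width 2.

Every vertex of G appears in some bag (union = {a, b, c, d, e, f, g, h, i}); every edge is covered by a bag; and for each vertex v the set of bags containing v is connected in the bag tree. The decomposition is therefore valid. The largest bag has 3 vertices, so the width is 2.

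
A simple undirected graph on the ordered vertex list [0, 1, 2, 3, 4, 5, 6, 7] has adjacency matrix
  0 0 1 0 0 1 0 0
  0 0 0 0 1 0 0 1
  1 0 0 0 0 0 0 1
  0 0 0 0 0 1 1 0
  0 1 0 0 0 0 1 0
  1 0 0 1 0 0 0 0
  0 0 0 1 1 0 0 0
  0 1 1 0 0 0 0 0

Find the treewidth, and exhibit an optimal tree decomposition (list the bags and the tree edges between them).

Treewidth 2.
One optimal decomposition is:
Bags: B1 = {0, 2, 7}  B2 = {0, 1, 7}  B3 = {0, 1, 4}  B4 = {0, 4, 6}  B5 = {0, 3, 6}  B6 = {0, 3, 5}
Tree: B1–B2, B2–B3, B3–B4, B4–B5, B5–B6

The largest bag has 3 vertices, giving width 2; this decomposition certifies tw(G) ≤ 2. For the lower bound, G contains the cycle 0–2–7–1–4–6–3–5–0, so G is not a forest; only forests have treewidth ≤ 1, hence tw(G) ≥ 2. Therefore the treewidth is 2.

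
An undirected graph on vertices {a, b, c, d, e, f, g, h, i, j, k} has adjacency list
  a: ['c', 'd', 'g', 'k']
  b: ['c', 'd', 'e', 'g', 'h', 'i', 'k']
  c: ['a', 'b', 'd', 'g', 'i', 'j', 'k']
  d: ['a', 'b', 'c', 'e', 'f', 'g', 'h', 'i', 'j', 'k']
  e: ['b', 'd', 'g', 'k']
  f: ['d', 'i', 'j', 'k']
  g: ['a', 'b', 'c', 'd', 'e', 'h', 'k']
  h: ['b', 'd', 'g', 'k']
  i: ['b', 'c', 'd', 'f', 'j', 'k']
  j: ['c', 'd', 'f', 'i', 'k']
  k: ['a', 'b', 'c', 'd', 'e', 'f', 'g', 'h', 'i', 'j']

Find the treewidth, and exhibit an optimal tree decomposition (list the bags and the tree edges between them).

Treewidth 4.
One such decomposition:
Bags: B1 = {b, d, g, h, k}  B2 = {b, c, d, g, k}  B3 = {b, c, d, i, k}  B4 = {c, d, i, j, k}  B5 = {b, d, e, g, k}  B6 = {d, f, i, j, k}  B7 = {a, c, d, g, k}
Tree: B1–B2, B2–B3, B3–B4, B1–B5, B4–B6, B2–B7

The largest bag has 5 vertices, giving width 4; this decomposition certifies tw(G) ≤ 4. On the other hand G contains the 5-clique {a, c, d, g, k}. A clique must lie in a single bag of any decomposition, so no decomposition can have width below 4. Therefore the treewidth is 4.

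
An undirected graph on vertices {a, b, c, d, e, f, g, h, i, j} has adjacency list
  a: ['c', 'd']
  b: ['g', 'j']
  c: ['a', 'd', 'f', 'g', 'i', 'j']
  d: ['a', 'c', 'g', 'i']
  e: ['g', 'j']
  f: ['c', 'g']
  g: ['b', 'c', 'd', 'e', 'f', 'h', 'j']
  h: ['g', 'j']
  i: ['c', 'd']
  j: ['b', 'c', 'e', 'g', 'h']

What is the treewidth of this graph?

2

A width-2 tree decomposition is:
Bags: B1 = {c, f, g}  B2 = {c, g, j}  B3 = {b, g, j}  B4 = {g, h, j}  B5 = {c, d, g}  B6 = {e, g, j}  B7 = {c, d, i}  B8 = {a, c, d}
Tree: B1–B2, B2–B3, B3–B4, B2–B5, B3–B6, B5–B7, B5–B8
The largest bag has 3 vertices, giving width 2; this decomposition certifies tw(G) ≤ 2. For the lower bound, the 3 vertices {c, d, g} are pairwise adjacent, and any tree decomposition puts a clique entirely inside one bag — forcing width ≥ 2. The upper and lower bounds meet at 2, so that is the treewidth.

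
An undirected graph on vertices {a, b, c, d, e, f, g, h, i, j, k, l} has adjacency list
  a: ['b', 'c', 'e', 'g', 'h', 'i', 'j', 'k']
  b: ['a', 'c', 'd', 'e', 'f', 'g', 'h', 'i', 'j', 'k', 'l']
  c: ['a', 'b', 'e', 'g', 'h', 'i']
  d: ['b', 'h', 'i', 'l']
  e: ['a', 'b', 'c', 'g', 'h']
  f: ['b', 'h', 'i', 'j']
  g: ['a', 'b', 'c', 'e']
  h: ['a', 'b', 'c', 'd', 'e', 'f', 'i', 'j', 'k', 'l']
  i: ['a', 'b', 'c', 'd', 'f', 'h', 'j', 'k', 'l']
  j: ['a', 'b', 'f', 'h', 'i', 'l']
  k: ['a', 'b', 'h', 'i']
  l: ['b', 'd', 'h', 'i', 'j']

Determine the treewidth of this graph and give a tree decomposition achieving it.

Every bag has size at most 5, so the width is 5 − 1 = 4 and tw(G) ≤ 4. Conversely, {a, b, c, e, g} is a clique of size 5, and the vertices of any clique must share a bag in every tree decomposition; so some bag has ≥ 5 vertices and tw(G) ≥ 4. Combining the bounds, tw(G) = 4.

Treewidth 4.
One such decomposition:
Bags: B1 = {a, b, h, i, j}  B2 = {b, h, i, j, l}  B3 = {a, b, c, h, i}  B4 = {b, f, h, i, j}  B5 = {a, b, c, e, h}  B6 = {a, b, c, e, g}  B7 = {b, d, h, i, l}  B8 = {a, b, h, i, k}
Tree: B1–B2, B1–B3, B2–B4, B3–B5, B5–B6, B2–B7, B1–B8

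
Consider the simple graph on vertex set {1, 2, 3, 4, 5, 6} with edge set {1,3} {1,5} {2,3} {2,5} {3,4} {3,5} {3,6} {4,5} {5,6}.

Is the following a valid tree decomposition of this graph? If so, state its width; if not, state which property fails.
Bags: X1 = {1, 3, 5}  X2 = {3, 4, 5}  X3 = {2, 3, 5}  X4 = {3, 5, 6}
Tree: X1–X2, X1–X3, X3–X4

Every vertex of G appears in some bag (union = {1, 2, 3, 4, 5, 6}); every edge is covered by a bag; and for each vertex v the set of bags containing v is connected in the bag tree. The decomposition is therefore valid. The largest bag has 3 vertices, so the width is 2.

Yes; width 2.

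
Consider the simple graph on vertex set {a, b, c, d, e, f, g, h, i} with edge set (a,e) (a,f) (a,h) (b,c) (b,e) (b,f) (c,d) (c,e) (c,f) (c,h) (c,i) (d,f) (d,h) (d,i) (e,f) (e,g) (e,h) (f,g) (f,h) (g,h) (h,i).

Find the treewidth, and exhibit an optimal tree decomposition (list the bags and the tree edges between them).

Treewidth 3.
Bags: B1 = {c, d, f, h}  B2 = {c, e, f, h}  B3 = {b, c, e, f}  B4 = {e, f, g, h}  B5 = {c, d, h, i}  B6 = {a, e, f, h}
Tree: B1–B2, B2–B3, B2–B4, B1–B5, B2–B6

Every bag has size at most 4, so the width is 4 − 1 = 3 and tw(G) ≤ 3. Conversely, {c, d, f, h} is a clique of size 4, and the vertices of any clique must share a bag in every tree decomposition; so some bag has ≥ 4 vertices and tw(G) ≥ 3. Hence tw(G) = 3 exactly.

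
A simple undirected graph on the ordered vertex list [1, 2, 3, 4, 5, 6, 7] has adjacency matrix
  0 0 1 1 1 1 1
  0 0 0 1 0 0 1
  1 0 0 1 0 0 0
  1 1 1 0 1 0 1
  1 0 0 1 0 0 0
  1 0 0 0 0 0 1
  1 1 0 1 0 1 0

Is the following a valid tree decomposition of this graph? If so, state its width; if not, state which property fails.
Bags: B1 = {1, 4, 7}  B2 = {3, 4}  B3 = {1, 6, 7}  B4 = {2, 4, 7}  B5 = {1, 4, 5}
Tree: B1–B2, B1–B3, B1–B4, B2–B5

No — edge (1,3) lies in no bag.

A tree decomposition must satisfy three properties: every vertex lies in some bag; for every edge, both endpoints lie together in some bag; and for every vertex, the bags containing it form a connected subtree. Here edge (1,3) lies in no bag, so the decomposition is invalid.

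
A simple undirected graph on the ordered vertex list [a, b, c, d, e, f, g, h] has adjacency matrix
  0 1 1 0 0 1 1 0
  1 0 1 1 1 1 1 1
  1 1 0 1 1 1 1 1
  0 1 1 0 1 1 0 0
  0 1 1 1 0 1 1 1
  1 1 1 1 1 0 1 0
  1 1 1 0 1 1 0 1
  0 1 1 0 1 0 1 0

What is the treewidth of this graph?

4

A width-4 tree decomposition is:
Bags: B1 = {b, c, e, f, g}  B2 = {a, b, c, f, g}  B3 = {b, c, d, e, f}  B4 = {b, c, e, g, h}
Tree: B1–B2, B1–B3, B1–B4
The largest bag has 5 vertices, giving width 4; this decomposition certifies tw(G) ≤ 4. For the lower bound, the 5 vertices {b, c, e, g, h} are pairwise adjacent, and any tree decomposition puts a clique entirely inside one bag — forcing width ≥ 4. Combining the bounds, tw(G) = 4.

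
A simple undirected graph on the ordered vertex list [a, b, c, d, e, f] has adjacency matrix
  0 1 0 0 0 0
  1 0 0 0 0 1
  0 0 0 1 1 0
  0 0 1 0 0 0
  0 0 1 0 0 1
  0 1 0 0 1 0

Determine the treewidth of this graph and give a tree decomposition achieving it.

Treewidth 1.
One such decomposition:
Bags: B1 = {a, b}  B2 = {b, f}  B3 = {e, f}  B4 = {c, e}  B5 = {c, d}
Tree: B1–B2, B2–B3, B3–B4, B4–B5

The largest bag has 2 vertices, giving width 1; this decomposition certifies tw(G) ≤ 1. Any graph with an edge has treewidth ≥ 1, and G has the edge a–b. Hence tw(G) = 1 exactly.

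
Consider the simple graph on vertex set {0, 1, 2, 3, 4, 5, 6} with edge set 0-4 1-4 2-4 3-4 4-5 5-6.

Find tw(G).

1

A width-1 tree decomposition is:
Bags: B1 = {2, 4}  B2 = {4, 5}  B3 = {3, 4}  B4 = {5, 6}  B5 = {0, 4}  B6 = {1, 4}
Tree: B1–B2, B2–B3, B2–B4, B2–B5, B1–B6
Each bag holds 2 vertices, so the decomposition has width 1, which upper-bounds the treewidth. Since G has at least one edge (e.g. 4–2), it is not an edgeless graph, so tw(G) ≥ 1. Therefore the treewidth is 1.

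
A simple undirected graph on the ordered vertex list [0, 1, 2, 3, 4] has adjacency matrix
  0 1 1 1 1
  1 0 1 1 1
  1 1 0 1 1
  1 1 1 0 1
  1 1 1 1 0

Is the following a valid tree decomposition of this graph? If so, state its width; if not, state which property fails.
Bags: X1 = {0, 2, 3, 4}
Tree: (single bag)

No — vertex 1 appears in no bag.

A tree decomposition must satisfy three properties: every vertex lies in some bag; for every edge, both endpoints lie together in some bag; and for every vertex, the bags containing it form a connected subtree. Here vertex 1 appears in no bag, so the decomposition is invalid.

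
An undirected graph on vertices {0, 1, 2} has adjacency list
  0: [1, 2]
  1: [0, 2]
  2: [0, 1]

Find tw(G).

2

A width-2 tree decomposition is:
Bags: B1 = {0, 1, 2}
Tree: (single bag)
With just one bag of size 3, the width is 3 − 1 = 2, so tw(G) ≤ 2. For the lower bound, the 3 vertices {0, 1, 2} are pairwise adjacent, and any tree decomposition puts a clique entirely inside one bag — forcing width ≥ 2. Combining the bounds, tw(G) = 2.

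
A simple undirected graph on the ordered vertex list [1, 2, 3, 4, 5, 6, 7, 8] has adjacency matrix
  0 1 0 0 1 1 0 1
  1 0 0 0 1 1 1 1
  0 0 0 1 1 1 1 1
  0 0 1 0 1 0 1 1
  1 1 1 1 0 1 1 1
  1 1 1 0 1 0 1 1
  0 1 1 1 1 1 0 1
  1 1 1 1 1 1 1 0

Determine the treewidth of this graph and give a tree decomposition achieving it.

The largest bag has 5 vertices, giving width 4; this decomposition certifies tw(G) ≤ 4. Conversely, {3, 4, 5, 7, 8} is a clique of size 5, and the vertices of any clique must share a bag in every tree decomposition; so some bag has ≥ 5 vertices and tw(G) ≥ 4. The upper and lower bounds meet at 4, so that is the treewidth.

Treewidth 4.
Bags: B1 = {2, 5, 6, 7, 8}  B2 = {1, 2, 5, 6, 8}  B3 = {3, 5, 6, 7, 8}  B4 = {3, 4, 5, 7, 8}
Tree: B1–B2, B1–B3, B3–B4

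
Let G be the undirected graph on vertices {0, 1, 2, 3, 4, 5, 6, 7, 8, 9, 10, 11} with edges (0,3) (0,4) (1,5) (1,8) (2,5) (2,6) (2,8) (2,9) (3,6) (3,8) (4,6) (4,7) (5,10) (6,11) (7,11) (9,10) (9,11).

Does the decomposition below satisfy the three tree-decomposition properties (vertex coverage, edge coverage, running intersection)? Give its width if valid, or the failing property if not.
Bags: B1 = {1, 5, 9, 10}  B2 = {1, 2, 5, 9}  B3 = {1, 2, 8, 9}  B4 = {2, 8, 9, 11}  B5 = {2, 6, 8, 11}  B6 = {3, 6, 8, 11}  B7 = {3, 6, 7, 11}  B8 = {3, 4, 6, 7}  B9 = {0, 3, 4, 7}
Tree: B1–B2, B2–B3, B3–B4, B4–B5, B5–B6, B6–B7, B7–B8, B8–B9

Checking the three conditions: (i) the bags cover all of {0, 1, 2, 3, 4, 5, 6, 7, 8, 9, 10, 11}; (ii) for each edge, some bag contains both endpoints; (iii) the bags containing any fixed vertex form a subtree. All hold, so the decomposition is valid with width 4 − 1 = 3.

Yes; width 3.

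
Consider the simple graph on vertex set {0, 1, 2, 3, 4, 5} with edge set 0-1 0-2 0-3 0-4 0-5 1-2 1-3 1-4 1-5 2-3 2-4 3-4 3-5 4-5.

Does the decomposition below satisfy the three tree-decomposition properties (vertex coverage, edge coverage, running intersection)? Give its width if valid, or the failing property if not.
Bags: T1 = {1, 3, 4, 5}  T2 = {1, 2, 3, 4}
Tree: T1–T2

A tree decomposition must satisfy three properties: every vertex lies in some bag; for every edge, both endpoints lie together in some bag; and for every vertex, the bags containing it form a connected subtree. Here vertex 0 appears in no bag, so the decomposition is invalid.

No — vertex 0 appears in no bag.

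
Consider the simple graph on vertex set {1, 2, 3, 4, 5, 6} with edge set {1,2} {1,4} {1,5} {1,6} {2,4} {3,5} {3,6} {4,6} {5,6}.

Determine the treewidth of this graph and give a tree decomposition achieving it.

Treewidth 2.
Bags: B1 = {1, 4, 6}  B2 = {1, 5, 6}  B3 = {1, 2, 4}  B4 = {3, 5, 6}
Tree: B1–B2, B1–B3, B2–B4

Every bag has size at most 3, so the width is 3 − 1 = 2 and tw(G) ≤ 2. For the lower bound, the 3 vertices {1, 2, 4} are pairwise adjacent, and any tree decomposition puts a clique entirely inside one bag — forcing width ≥ 2. Therefore the treewidth is 2.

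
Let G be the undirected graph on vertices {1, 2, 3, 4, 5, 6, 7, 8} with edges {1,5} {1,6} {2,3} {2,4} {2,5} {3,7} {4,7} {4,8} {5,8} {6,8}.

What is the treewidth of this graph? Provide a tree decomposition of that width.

Every bag has size at most 3, so the width is 3 − 1 = 2 and tw(G) ≤ 2. The edges 3–7–4–2–3 form a cycle, so G is not a tree and its treewidth is at least 2. Hence tw(G) = 2 exactly.

Treewidth 2.
Bags: B1 = {2, 3, 7}  B2 = {2, 4, 7}  B3 = {2, 4, 5}  B4 = {4, 5, 8}  B5 = {1, 5, 8}  B6 = {1, 6, 8}
Tree: B1–B2, B2–B3, B3–B4, B4–B5, B5–B6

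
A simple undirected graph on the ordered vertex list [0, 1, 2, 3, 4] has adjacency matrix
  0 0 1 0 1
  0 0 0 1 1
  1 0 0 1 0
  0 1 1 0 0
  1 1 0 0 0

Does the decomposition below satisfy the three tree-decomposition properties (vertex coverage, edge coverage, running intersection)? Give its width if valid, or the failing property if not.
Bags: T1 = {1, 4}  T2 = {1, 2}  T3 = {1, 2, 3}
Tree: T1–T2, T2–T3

A tree decomposition must satisfy three properties: every vertex lies in some bag; for every edge, both endpoints lie together in some bag; and for every vertex, the bags containing it form a connected subtree. Here vertex 0 appears in no bag, so the decomposition is invalid.

No — vertex 0 appears in no bag.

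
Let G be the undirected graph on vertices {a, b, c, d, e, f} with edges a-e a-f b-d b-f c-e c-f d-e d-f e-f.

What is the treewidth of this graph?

A width-2 tree decomposition is:
Bags: B1 = {d, e, f}  B2 = {a, e, f}  B3 = {b, d, f}  B4 = {c, e, f}
Tree: B1–B2, B1–B3, B2–B4
Every bag has size at most 3, so the width is 3 − 1 = 2 and tw(G) ≤ 2. For the lower bound, the 3 vertices {d, e, f} are pairwise adjacent, and any tree decomposition puts a clique entirely inside one bag — forcing width ≥ 2. Hence tw(G) = 2 exactly.

2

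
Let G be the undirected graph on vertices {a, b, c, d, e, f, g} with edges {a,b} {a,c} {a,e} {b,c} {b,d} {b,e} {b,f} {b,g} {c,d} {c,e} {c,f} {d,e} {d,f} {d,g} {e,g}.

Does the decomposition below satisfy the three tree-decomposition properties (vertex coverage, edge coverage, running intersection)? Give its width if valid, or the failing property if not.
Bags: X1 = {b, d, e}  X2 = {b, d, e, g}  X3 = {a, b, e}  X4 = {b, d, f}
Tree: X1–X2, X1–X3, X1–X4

A tree decomposition must satisfy three properties: every vertex lies in some bag; for every edge, both endpoints lie together in some bag; and for every vertex, the bags containing it form a connected subtree. Here vertex c appears in no bag, so the decomposition is invalid.

No — vertex c appears in no bag.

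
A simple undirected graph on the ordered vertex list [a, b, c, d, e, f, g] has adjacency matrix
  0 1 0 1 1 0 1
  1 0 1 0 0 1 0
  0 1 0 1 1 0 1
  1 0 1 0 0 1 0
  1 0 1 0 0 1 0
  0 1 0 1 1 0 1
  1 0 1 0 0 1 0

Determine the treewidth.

3

A width-3 tree decomposition is:
Bags: B1 = {a, c, e, f}  B2 = {a, b, c, f}  B3 = {a, c, d, f}  B4 = {a, c, f, g}
Tree: B1–B2, B2–B3, B3–B4
Each bag holds 4 vertices, so the decomposition has width 3, which upper-bounds the treewidth. For the lower bound: the 4 vertex sets {e,f}, {a,b}, {c}, {d} are disjoint, each induces a connected subgraph, and every pair is joined by at least one edge of G. Contracting each set to a single vertex therefore yields K_{4} as a minor, and since treewidth is minor-monotone, tw(G) ≥ tw(K_{4}) = 3. Combining the bounds, tw(G) = 3.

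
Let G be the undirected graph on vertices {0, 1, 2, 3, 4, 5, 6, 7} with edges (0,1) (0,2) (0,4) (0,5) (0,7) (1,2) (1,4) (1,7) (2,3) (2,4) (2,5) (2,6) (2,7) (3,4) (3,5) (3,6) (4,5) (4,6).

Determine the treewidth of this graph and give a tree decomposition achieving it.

The largest bag has 4 vertices, giving width 3; this decomposition certifies tw(G) ≤ 3. Conversely, {0, 1, 2, 4} is a clique of size 4, and the vertices of any clique must share a bag in every tree decomposition; so some bag has ≥ 4 vertices and tw(G) ≥ 3. Hence tw(G) = 3 exactly.

Treewidth 3.
One optimal decomposition is:
Bags: B1 = {2, 3, 4, 5}  B2 = {0, 2, 4, 5}  B3 = {0, 1, 2, 4}  B4 = {2, 3, 4, 6}  B5 = {0, 1, 2, 7}
Tree: B1–B2, B2–B3, B1–B4, B3–B5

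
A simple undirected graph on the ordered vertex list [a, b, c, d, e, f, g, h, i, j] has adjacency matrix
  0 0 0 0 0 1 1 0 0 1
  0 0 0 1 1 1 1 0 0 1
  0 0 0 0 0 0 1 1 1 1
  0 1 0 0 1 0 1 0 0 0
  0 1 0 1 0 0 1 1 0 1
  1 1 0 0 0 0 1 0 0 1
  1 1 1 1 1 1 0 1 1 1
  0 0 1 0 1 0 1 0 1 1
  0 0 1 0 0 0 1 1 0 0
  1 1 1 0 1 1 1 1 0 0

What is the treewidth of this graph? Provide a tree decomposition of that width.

Treewidth 3.
Bags: B1 = {b, e, g, j}  B2 = {b, d, e, g}  B3 = {e, g, h, j}  B4 = {c, g, h, j}  B5 = {b, f, g, j}  B6 = {a, f, g, j}  B7 = {c, g, h, i}
Tree: B1–B2, B1–B3, B3–B4, B1–B5, B5–B6, B4–B7

The largest bag has 4 vertices, giving width 3; this decomposition certifies tw(G) ≤ 3. For the lower bound, the 4 vertices {b, d, e, g} are pairwise adjacent, and any tree decomposition puts a clique entirely inside one bag — forcing width ≥ 3. Combining the bounds, tw(G) = 3.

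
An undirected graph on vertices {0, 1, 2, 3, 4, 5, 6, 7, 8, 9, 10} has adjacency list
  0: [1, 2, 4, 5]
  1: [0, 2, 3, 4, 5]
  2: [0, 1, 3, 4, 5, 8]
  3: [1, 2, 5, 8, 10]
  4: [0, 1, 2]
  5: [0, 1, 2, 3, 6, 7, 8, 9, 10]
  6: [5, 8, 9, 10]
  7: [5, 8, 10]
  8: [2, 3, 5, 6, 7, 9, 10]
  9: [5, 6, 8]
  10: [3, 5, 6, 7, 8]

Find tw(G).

A width-3 tree decomposition is:
Bags: B1 = {1, 2, 3, 5}  B2 = {2, 3, 5, 8}  B3 = {0, 1, 2, 5}  B4 = {3, 5, 8, 10}  B5 = {5, 6, 8, 10}  B6 = {5, 7, 8, 10}  B7 = {5, 6, 8, 9}  B8 = {0, 1, 2, 4}
Tree: B1–B2, B1–B3, B2–B4, B4–B5, B4–B6, B5–B7, B3–B8
The largest bag has 4 vertices, giving width 3; this decomposition certifies tw(G) ≤ 3. For the lower bound, the 4 vertices {0, 1, 2, 4} are pairwise adjacent, and any tree decomposition puts a clique entirely inside one bag — forcing width ≥ 3. Combining the bounds, tw(G) = 3.

3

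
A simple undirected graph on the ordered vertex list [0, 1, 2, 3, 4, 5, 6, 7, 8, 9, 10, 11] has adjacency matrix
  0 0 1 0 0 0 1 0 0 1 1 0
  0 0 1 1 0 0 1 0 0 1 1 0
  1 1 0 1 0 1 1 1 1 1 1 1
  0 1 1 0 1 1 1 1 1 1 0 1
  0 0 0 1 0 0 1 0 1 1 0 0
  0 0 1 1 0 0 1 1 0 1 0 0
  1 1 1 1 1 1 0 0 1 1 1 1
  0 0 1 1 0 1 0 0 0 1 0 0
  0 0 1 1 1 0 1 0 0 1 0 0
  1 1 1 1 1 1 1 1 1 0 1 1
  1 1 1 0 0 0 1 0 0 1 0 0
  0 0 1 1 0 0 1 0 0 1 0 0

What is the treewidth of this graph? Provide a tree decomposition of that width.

Every bag has size at most 5, so the width is 5 − 1 = 4 and tw(G) ≤ 4. On the other hand G contains the 5-clique {0, 2, 6, 9, 10}. A clique must lie in a single bag of any decomposition, so no decomposition can have width below 4. The upper and lower bounds meet at 4, so that is the treewidth.

Treewidth 4.
One such decomposition:
Bags: B1 = {1, 2, 6, 9, 10}  B2 = {1, 2, 3, 6, 9}  B3 = {2, 3, 5, 6, 9}  B4 = {2, 3, 6, 8, 9}  B5 = {3, 4, 6, 8, 9}  B6 = {2, 3, 6, 9, 11}  B7 = {0, 2, 6, 9, 10}  B8 = {2, 3, 5, 7, 9}
Tree: B1–B2, B2–B3, B2–B4, B4–B5, B2–B6, B1–B7, B3–B8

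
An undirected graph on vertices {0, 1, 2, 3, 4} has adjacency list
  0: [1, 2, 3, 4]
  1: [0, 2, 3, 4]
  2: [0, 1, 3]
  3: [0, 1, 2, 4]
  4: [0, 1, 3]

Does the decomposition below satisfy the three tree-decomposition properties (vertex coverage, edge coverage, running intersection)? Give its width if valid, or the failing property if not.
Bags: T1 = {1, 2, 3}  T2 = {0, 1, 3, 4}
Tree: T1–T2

A tree decomposition must satisfy three properties: every vertex lies in some bag; for every edge, both endpoints lie together in some bag; and for every vertex, the bags containing it form a connected subtree. Here edge (0,2) lies in no bag, so the decomposition is invalid.

No — edge (0,2) lies in no bag.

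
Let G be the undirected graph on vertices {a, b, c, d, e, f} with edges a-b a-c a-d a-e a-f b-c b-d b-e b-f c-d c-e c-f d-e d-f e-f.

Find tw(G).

A width-5 tree decomposition is:
Bags: B1 = {a, b, c, d, e, f}
Tree: (single bag)
A single bag containing all 6 vertices is trivially a valid decomposition of width 5. For the lower bound, the 6 vertices {a, b, c, d, e, f} are pairwise adjacent, and any tree decomposition puts a clique entirely inside one bag — forcing width ≥ 5. Therefore the treewidth is 5.

5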